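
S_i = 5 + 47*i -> [5, 52, 99, 146, 193]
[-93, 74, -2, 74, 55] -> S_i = Random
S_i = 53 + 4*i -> [53, 57, 61, 65, 69]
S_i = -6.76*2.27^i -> [-6.76, -15.35, -34.83, -79.07, -179.49]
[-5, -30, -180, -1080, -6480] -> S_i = -5*6^i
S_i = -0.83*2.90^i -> [-0.83, -2.41, -6.98, -20.24, -58.7]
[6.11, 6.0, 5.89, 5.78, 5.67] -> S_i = 6.11 + -0.11*i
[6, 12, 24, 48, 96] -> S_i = 6*2^i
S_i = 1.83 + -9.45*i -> [1.83, -7.62, -17.07, -26.52, -35.97]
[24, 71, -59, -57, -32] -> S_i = Random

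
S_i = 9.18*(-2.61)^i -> [9.18, -23.96, 62.54, -163.22, 426.0]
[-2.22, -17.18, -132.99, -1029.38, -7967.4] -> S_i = -2.22*7.74^i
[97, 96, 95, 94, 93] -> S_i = 97 + -1*i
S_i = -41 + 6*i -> [-41, -35, -29, -23, -17]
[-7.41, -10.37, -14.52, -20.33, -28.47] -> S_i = -7.41*1.40^i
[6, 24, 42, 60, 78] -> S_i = 6 + 18*i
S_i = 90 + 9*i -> [90, 99, 108, 117, 126]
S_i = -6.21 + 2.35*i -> [-6.21, -3.86, -1.51, 0.84, 3.19]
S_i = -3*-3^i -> [-3, 9, -27, 81, -243]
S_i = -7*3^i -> [-7, -21, -63, -189, -567]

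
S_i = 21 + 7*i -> [21, 28, 35, 42, 49]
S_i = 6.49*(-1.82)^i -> [6.49, -11.81, 21.5, -39.13, 71.21]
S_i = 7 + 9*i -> [7, 16, 25, 34, 43]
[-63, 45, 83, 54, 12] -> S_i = Random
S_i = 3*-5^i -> [3, -15, 75, -375, 1875]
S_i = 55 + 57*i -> [55, 112, 169, 226, 283]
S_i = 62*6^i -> [62, 372, 2232, 13392, 80352]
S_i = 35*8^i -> [35, 280, 2240, 17920, 143360]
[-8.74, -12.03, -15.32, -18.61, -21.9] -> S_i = -8.74 + -3.29*i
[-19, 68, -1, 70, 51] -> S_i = Random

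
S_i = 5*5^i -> [5, 25, 125, 625, 3125]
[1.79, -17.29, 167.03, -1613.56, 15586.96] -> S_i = 1.79*(-9.66)^i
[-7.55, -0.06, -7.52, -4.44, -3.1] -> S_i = Random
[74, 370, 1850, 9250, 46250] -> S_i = 74*5^i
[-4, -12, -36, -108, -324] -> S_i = -4*3^i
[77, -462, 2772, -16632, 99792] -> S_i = 77*-6^i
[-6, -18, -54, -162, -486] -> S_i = -6*3^i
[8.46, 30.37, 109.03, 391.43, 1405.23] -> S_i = 8.46*3.59^i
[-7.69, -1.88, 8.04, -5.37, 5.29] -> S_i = Random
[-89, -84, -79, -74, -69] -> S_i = -89 + 5*i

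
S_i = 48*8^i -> [48, 384, 3072, 24576, 196608]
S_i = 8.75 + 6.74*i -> [8.75, 15.49, 22.23, 28.97, 35.71]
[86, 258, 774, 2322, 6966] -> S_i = 86*3^i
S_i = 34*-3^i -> [34, -102, 306, -918, 2754]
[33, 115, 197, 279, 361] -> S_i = 33 + 82*i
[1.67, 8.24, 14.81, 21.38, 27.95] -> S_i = 1.67 + 6.57*i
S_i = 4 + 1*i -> [4, 5, 6, 7, 8]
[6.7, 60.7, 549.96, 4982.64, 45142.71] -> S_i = 6.70*9.06^i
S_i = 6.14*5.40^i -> [6.14, 33.16, 179.04, 966.83, 5220.88]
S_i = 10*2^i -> [10, 20, 40, 80, 160]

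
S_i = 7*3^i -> [7, 21, 63, 189, 567]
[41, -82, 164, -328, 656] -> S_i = 41*-2^i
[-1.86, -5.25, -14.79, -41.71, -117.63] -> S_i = -1.86*2.82^i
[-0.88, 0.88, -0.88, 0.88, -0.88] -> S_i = -0.88*(-1.00)^i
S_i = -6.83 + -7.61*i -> [-6.83, -14.44, -22.05, -29.66, -37.27]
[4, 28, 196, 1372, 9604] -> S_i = 4*7^i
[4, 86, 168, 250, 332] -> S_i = 4 + 82*i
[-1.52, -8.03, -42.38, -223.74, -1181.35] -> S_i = -1.52*5.28^i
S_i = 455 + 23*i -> [455, 478, 501, 524, 547]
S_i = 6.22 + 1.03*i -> [6.22, 7.25, 8.28, 9.31, 10.34]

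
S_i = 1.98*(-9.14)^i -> [1.98, -18.1, 165.41, -1511.83, 13818.15]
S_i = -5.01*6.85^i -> [-5.01, -34.32, -235.08, -1610.31, -11030.62]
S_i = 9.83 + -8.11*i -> [9.83, 1.72, -6.39, -14.5, -22.61]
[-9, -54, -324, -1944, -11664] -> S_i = -9*6^i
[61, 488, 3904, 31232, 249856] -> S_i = 61*8^i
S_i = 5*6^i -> [5, 30, 180, 1080, 6480]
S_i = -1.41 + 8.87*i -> [-1.41, 7.46, 16.33, 25.2, 34.07]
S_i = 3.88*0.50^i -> [3.88, 1.94, 0.97, 0.48, 0.24]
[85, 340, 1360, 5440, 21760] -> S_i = 85*4^i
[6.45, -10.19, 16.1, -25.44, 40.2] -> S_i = 6.45*(-1.58)^i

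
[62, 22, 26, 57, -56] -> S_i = Random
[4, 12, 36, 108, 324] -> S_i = 4*3^i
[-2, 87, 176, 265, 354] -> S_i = -2 + 89*i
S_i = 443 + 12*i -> [443, 455, 467, 479, 491]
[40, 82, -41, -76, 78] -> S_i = Random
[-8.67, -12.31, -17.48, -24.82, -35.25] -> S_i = -8.67*1.42^i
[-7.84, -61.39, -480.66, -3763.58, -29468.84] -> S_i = -7.84*7.83^i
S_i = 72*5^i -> [72, 360, 1800, 9000, 45000]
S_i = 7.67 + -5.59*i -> [7.67, 2.08, -3.51, -9.1, -14.69]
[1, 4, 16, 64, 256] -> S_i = 1*4^i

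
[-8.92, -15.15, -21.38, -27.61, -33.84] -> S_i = -8.92 + -6.23*i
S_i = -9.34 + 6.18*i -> [-9.34, -3.16, 3.02, 9.2, 15.38]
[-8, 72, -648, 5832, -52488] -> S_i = -8*-9^i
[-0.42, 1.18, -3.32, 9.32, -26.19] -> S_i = -0.42*(-2.81)^i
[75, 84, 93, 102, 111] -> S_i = 75 + 9*i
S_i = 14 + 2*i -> [14, 16, 18, 20, 22]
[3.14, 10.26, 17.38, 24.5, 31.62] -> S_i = 3.14 + 7.12*i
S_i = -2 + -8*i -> [-2, -10, -18, -26, -34]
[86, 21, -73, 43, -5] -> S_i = Random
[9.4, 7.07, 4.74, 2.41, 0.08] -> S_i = 9.40 + -2.33*i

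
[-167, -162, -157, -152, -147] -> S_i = -167 + 5*i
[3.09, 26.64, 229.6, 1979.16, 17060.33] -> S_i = 3.09*8.62^i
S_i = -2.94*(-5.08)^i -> [-2.94, 14.94, -75.87, 385.42, -1957.95]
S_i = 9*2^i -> [9, 18, 36, 72, 144]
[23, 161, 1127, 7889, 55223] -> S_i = 23*7^i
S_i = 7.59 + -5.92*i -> [7.59, 1.67, -4.25, -10.17, -16.09]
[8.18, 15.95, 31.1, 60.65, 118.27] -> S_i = 8.18*1.95^i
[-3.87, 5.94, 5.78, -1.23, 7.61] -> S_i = Random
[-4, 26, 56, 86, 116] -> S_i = -4 + 30*i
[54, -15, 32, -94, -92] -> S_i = Random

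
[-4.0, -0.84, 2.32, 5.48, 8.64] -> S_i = -4.00 + 3.16*i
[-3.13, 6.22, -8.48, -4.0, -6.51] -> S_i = Random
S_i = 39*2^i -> [39, 78, 156, 312, 624]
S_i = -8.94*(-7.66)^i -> [-8.94, 68.48, -524.56, 4018.13, -30778.86]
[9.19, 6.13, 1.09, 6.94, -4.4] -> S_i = Random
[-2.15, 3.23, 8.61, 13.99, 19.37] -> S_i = -2.15 + 5.38*i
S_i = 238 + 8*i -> [238, 246, 254, 262, 270]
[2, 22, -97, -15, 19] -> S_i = Random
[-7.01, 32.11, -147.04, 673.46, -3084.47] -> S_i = -7.01*(-4.58)^i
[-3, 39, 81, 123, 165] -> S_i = -3 + 42*i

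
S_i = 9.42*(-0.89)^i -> [9.42, -8.38, 7.46, -6.64, 5.91]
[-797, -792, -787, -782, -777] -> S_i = -797 + 5*i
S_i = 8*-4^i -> [8, -32, 128, -512, 2048]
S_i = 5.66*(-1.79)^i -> [5.66, -10.13, 18.14, -32.46, 58.11]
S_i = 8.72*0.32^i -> [8.72, 2.79, 0.89, 0.29, 0.09]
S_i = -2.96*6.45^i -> [-2.96, -19.09, -123.14, -794.27, -5123.07]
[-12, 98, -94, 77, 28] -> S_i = Random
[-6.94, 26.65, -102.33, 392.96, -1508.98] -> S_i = -6.94*(-3.84)^i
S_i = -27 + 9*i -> [-27, -18, -9, 0, 9]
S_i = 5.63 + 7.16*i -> [5.63, 12.79, 19.95, 27.11, 34.27]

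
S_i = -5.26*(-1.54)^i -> [-5.26, 8.1, -12.47, 19.21, -29.58]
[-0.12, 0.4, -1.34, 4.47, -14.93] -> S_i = -0.12*(-3.34)^i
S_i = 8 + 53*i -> [8, 61, 114, 167, 220]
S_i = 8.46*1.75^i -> [8.46, 14.81, 25.91, 45.34, 79.35]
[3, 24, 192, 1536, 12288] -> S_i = 3*8^i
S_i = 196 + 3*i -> [196, 199, 202, 205, 208]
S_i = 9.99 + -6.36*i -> [9.99, 3.63, -2.73, -9.09, -15.45]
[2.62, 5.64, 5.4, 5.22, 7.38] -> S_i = Random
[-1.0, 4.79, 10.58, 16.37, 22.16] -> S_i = -1.00 + 5.79*i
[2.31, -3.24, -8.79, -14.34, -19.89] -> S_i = 2.31 + -5.55*i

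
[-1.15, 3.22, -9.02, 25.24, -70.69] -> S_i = -1.15*(-2.80)^i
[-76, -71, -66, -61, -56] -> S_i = -76 + 5*i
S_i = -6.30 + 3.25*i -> [-6.3, -3.05, 0.2, 3.45, 6.7]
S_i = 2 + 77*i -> [2, 79, 156, 233, 310]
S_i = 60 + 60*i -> [60, 120, 180, 240, 300]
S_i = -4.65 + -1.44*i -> [-4.65, -6.09, -7.53, -8.97, -10.41]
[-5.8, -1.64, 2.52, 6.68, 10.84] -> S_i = -5.80 + 4.16*i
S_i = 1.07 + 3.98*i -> [1.07, 5.05, 9.03, 13.01, 16.99]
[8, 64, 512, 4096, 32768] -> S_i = 8*8^i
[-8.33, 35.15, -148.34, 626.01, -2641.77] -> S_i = -8.33*(-4.22)^i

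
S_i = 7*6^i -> [7, 42, 252, 1512, 9072]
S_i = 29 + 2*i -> [29, 31, 33, 35, 37]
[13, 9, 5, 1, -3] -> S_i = 13 + -4*i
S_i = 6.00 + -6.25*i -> [6.0, -0.25, -6.5, -12.75, -19.0]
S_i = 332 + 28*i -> [332, 360, 388, 416, 444]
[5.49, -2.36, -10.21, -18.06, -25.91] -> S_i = 5.49 + -7.85*i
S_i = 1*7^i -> [1, 7, 49, 343, 2401]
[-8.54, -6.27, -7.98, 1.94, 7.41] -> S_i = Random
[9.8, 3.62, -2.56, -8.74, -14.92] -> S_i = 9.80 + -6.18*i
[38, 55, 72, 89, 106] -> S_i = 38 + 17*i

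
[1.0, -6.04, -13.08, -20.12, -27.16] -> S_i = 1.00 + -7.04*i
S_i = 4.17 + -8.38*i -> [4.17, -4.21, -12.59, -20.97, -29.35]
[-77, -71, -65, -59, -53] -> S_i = -77 + 6*i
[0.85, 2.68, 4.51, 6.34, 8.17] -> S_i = 0.85 + 1.83*i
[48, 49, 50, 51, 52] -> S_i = 48 + 1*i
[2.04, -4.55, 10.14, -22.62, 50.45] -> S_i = 2.04*(-2.23)^i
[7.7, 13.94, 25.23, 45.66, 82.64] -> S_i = 7.70*1.81^i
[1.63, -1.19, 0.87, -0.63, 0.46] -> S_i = 1.63*(-0.73)^i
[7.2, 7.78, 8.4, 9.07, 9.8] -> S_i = 7.20*1.08^i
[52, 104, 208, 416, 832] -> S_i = 52*2^i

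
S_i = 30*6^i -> [30, 180, 1080, 6480, 38880]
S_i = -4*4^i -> [-4, -16, -64, -256, -1024]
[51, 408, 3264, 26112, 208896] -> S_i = 51*8^i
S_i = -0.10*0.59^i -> [-0.1, -0.06, -0.03, -0.02, -0.01]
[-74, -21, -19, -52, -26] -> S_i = Random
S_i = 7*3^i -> [7, 21, 63, 189, 567]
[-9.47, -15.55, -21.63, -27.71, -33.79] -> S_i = -9.47 + -6.08*i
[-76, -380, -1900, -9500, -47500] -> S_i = -76*5^i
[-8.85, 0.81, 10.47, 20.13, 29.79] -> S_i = -8.85 + 9.66*i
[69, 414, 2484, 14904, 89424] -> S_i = 69*6^i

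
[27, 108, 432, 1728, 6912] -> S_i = 27*4^i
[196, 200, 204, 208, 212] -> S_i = 196 + 4*i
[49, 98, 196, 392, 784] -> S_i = 49*2^i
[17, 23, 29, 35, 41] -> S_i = 17 + 6*i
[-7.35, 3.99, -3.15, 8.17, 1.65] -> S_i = Random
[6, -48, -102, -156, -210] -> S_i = 6 + -54*i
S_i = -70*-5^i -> [-70, 350, -1750, 8750, -43750]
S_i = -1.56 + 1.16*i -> [-1.56, -0.4, 0.76, 1.92, 3.08]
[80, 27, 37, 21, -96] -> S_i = Random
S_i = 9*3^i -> [9, 27, 81, 243, 729]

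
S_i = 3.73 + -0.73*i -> [3.73, 3.0, 2.27, 1.54, 0.81]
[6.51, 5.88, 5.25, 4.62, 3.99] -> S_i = 6.51 + -0.63*i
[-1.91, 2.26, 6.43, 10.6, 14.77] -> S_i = -1.91 + 4.17*i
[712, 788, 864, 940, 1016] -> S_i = 712 + 76*i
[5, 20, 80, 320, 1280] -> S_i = 5*4^i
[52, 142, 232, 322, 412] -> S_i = 52 + 90*i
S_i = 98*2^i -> [98, 196, 392, 784, 1568]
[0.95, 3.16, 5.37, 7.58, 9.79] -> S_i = 0.95 + 2.21*i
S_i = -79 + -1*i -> [-79, -80, -81, -82, -83]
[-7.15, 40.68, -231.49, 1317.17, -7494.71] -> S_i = -7.15*(-5.69)^i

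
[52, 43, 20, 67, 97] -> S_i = Random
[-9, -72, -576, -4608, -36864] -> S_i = -9*8^i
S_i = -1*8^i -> [-1, -8, -64, -512, -4096]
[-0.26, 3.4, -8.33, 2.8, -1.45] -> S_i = Random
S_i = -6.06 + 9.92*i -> [-6.06, 3.86, 13.78, 23.7, 33.62]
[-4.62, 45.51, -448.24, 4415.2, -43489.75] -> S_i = -4.62*(-9.85)^i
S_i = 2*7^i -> [2, 14, 98, 686, 4802]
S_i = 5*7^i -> [5, 35, 245, 1715, 12005]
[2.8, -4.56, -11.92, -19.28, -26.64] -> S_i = 2.80 + -7.36*i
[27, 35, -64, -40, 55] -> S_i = Random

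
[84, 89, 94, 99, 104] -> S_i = 84 + 5*i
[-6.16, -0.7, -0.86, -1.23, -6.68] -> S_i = Random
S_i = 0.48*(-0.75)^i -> [0.48, -0.36, 0.27, -0.2, 0.15]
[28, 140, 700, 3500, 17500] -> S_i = 28*5^i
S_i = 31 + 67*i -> [31, 98, 165, 232, 299]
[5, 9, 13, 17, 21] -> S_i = 5 + 4*i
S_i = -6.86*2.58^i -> [-6.86, -17.7, -45.66, -117.81, -303.95]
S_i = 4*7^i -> [4, 28, 196, 1372, 9604]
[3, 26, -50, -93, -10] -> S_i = Random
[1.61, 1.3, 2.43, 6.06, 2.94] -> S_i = Random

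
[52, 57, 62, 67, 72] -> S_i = 52 + 5*i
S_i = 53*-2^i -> [53, -106, 212, -424, 848]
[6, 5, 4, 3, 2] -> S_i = 6 + -1*i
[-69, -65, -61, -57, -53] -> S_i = -69 + 4*i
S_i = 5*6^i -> [5, 30, 180, 1080, 6480]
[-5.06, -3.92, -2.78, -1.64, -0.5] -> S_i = -5.06 + 1.14*i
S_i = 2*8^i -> [2, 16, 128, 1024, 8192]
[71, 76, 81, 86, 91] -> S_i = 71 + 5*i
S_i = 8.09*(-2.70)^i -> [8.09, -21.84, 58.98, -159.24, 429.94]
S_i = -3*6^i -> [-3, -18, -108, -648, -3888]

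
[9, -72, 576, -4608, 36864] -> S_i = 9*-8^i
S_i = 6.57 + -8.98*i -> [6.57, -2.41, -11.39, -20.37, -29.35]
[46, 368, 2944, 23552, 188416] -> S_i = 46*8^i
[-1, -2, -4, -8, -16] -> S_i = -1*2^i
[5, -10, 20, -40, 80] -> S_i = 5*-2^i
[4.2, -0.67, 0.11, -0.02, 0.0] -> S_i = 4.20*(-0.16)^i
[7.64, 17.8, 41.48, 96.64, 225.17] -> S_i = 7.64*2.33^i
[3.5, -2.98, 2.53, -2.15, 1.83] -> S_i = 3.50*(-0.85)^i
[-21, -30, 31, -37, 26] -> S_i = Random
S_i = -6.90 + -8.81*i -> [-6.9, -15.71, -24.52, -33.33, -42.14]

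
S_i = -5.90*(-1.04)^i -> [-5.9, 6.14, -6.38, 6.64, -6.9]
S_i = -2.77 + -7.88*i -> [-2.77, -10.65, -18.53, -26.41, -34.29]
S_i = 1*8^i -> [1, 8, 64, 512, 4096]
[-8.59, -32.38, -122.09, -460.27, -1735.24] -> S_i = -8.59*3.77^i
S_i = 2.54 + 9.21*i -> [2.54, 11.75, 20.96, 30.17, 39.38]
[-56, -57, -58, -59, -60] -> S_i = -56 + -1*i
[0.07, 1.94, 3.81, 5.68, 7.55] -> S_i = 0.07 + 1.87*i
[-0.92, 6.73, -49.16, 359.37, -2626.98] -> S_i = -0.92*(-7.31)^i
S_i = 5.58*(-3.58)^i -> [5.58, -19.98, 71.52, -256.03, 916.57]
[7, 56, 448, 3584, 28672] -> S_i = 7*8^i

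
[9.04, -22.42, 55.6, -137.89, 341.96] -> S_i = 9.04*(-2.48)^i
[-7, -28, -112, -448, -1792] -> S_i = -7*4^i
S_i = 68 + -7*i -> [68, 61, 54, 47, 40]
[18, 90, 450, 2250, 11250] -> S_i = 18*5^i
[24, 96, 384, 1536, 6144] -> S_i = 24*4^i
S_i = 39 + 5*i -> [39, 44, 49, 54, 59]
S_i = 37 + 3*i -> [37, 40, 43, 46, 49]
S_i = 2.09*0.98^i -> [2.09, 2.05, 2.01, 1.97, 1.93]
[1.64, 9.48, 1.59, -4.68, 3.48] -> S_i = Random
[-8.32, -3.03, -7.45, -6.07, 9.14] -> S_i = Random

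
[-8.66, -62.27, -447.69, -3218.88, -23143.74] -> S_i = -8.66*7.19^i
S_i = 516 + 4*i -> [516, 520, 524, 528, 532]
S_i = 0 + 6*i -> [0, 6, 12, 18, 24]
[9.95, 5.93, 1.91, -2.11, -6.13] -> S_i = 9.95 + -4.02*i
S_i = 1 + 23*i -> [1, 24, 47, 70, 93]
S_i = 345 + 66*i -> [345, 411, 477, 543, 609]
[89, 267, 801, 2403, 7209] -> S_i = 89*3^i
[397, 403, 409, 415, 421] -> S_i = 397 + 6*i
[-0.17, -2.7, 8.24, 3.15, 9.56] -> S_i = Random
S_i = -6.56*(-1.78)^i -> [-6.56, 11.68, -20.78, 37.0, -65.85]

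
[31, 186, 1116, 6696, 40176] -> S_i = 31*6^i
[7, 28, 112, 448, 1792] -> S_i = 7*4^i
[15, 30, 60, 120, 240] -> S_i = 15*2^i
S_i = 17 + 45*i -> [17, 62, 107, 152, 197]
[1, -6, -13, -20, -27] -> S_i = 1 + -7*i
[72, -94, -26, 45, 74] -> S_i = Random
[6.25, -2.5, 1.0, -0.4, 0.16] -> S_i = 6.25*(-0.40)^i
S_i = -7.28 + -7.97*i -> [-7.28, -15.25, -23.22, -31.19, -39.16]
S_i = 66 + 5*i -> [66, 71, 76, 81, 86]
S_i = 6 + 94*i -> [6, 100, 194, 288, 382]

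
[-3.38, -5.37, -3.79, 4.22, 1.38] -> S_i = Random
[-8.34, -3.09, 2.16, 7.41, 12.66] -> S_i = -8.34 + 5.25*i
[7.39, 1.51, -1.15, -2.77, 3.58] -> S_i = Random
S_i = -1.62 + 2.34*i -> [-1.62, 0.72, 3.06, 5.4, 7.74]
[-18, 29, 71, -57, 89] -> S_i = Random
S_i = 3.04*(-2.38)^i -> [3.04, -7.24, 17.22, -40.98, 97.54]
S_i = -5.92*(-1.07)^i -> [-5.92, 6.33, -6.78, 7.25, -7.76]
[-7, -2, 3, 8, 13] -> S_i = -7 + 5*i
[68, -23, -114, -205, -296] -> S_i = 68 + -91*i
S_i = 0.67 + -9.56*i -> [0.67, -8.89, -18.45, -28.01, -37.57]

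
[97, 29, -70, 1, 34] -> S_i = Random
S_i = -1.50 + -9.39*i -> [-1.5, -10.89, -20.28, -29.67, -39.06]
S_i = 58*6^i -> [58, 348, 2088, 12528, 75168]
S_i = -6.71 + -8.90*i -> [-6.71, -15.61, -24.51, -33.41, -42.31]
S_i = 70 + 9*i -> [70, 79, 88, 97, 106]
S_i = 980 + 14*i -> [980, 994, 1008, 1022, 1036]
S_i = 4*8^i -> [4, 32, 256, 2048, 16384]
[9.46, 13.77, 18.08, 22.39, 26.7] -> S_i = 9.46 + 4.31*i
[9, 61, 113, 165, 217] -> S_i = 9 + 52*i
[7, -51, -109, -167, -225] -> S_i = 7 + -58*i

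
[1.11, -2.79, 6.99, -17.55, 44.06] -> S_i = 1.11*(-2.51)^i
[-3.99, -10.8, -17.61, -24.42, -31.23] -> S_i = -3.99 + -6.81*i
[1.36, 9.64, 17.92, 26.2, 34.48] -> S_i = 1.36 + 8.28*i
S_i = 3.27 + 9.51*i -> [3.27, 12.78, 22.29, 31.8, 41.31]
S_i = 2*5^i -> [2, 10, 50, 250, 1250]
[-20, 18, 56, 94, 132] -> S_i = -20 + 38*i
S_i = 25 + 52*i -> [25, 77, 129, 181, 233]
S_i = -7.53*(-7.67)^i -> [-7.53, 57.76, -442.98, 3397.67, -26060.12]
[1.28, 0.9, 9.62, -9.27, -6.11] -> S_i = Random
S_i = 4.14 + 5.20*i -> [4.14, 9.34, 14.54, 19.74, 24.94]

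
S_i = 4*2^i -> [4, 8, 16, 32, 64]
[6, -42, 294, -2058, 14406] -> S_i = 6*-7^i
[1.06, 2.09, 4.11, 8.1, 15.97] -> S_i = 1.06*1.97^i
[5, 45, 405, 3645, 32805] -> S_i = 5*9^i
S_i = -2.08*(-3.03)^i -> [-2.08, 6.3, -19.1, 57.86, -175.32]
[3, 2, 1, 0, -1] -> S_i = 3 + -1*i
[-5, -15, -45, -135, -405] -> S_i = -5*3^i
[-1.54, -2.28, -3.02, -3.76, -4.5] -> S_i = -1.54 + -0.74*i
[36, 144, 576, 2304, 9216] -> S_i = 36*4^i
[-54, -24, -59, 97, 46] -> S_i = Random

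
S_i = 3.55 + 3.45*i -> [3.55, 7.0, 10.45, 13.9, 17.35]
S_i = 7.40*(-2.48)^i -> [7.4, -18.35, 45.51, -112.87, 279.92]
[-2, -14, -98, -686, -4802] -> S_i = -2*7^i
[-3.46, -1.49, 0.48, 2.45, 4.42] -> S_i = -3.46 + 1.97*i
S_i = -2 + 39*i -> [-2, 37, 76, 115, 154]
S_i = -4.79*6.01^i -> [-4.79, -28.79, -173.02, -1039.82, -6249.33]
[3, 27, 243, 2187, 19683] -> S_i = 3*9^i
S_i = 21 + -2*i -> [21, 19, 17, 15, 13]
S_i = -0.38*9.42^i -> [-0.38, -3.58, -33.72, -317.64, -2992.18]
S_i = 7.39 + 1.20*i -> [7.39, 8.59, 9.79, 10.99, 12.19]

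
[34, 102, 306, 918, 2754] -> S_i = 34*3^i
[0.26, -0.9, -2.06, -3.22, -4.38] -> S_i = 0.26 + -1.16*i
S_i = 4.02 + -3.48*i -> [4.02, 0.54, -2.94, -6.42, -9.9]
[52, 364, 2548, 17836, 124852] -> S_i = 52*7^i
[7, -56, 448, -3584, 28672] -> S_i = 7*-8^i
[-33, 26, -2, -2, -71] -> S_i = Random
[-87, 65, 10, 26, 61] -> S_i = Random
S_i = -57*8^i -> [-57, -456, -3648, -29184, -233472]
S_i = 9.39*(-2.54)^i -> [9.39, -23.85, 60.58, -153.87, 390.84]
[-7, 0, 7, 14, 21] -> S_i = -7 + 7*i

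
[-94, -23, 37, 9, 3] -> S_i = Random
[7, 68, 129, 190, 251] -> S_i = 7 + 61*i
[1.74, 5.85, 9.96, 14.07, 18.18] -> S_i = 1.74 + 4.11*i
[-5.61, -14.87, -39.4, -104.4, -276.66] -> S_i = -5.61*2.65^i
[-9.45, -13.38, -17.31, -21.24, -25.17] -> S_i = -9.45 + -3.93*i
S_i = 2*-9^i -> [2, -18, 162, -1458, 13122]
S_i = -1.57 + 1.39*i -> [-1.57, -0.18, 1.21, 2.6, 3.99]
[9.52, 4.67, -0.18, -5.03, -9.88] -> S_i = 9.52 + -4.85*i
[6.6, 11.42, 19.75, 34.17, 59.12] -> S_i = 6.60*1.73^i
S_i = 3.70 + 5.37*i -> [3.7, 9.07, 14.44, 19.81, 25.18]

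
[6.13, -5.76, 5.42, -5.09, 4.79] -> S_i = 6.13*(-0.94)^i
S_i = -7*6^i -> [-7, -42, -252, -1512, -9072]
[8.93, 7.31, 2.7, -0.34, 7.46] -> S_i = Random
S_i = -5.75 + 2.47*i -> [-5.75, -3.28, -0.81, 1.66, 4.13]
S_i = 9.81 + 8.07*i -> [9.81, 17.88, 25.95, 34.02, 42.09]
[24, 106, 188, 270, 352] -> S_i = 24 + 82*i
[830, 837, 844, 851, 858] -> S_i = 830 + 7*i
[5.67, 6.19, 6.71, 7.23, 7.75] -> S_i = 5.67 + 0.52*i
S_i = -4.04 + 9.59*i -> [-4.04, 5.55, 15.14, 24.73, 34.32]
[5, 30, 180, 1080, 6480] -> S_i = 5*6^i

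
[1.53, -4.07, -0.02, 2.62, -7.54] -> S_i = Random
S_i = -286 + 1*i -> [-286, -285, -284, -283, -282]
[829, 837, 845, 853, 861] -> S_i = 829 + 8*i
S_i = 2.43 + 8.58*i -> [2.43, 11.01, 19.59, 28.17, 36.75]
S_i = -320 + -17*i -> [-320, -337, -354, -371, -388]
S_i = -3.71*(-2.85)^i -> [-3.71, 10.57, -30.13, 85.88, -244.77]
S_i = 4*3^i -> [4, 12, 36, 108, 324]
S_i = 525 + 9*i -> [525, 534, 543, 552, 561]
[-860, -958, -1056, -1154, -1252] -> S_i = -860 + -98*i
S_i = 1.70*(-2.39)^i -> [1.7, -4.06, 9.71, -23.21, 55.47]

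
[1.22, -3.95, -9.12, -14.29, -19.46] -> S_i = 1.22 + -5.17*i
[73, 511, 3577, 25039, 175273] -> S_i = 73*7^i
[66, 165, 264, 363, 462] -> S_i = 66 + 99*i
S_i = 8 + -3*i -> [8, 5, 2, -1, -4]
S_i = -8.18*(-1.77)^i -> [-8.18, 14.48, -25.63, 45.36, -80.29]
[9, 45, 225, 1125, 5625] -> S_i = 9*5^i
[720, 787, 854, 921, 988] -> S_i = 720 + 67*i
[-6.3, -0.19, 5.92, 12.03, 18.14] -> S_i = -6.30 + 6.11*i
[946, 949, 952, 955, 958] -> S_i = 946 + 3*i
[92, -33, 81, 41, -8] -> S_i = Random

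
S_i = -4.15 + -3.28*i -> [-4.15, -7.43, -10.71, -13.99, -17.27]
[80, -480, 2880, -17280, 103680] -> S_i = 80*-6^i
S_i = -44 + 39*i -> [-44, -5, 34, 73, 112]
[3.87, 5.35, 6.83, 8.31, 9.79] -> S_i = 3.87 + 1.48*i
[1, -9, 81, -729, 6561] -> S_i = 1*-9^i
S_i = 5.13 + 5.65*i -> [5.13, 10.78, 16.43, 22.08, 27.73]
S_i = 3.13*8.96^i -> [3.13, 28.04, 251.28, 2251.48, 20173.27]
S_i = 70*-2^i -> [70, -140, 280, -560, 1120]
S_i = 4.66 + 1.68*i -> [4.66, 6.34, 8.02, 9.7, 11.38]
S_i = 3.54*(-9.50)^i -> [3.54, -33.63, 319.48, -3035.11, 28833.52]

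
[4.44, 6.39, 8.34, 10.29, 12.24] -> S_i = 4.44 + 1.95*i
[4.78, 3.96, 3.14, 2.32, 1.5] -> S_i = 4.78 + -0.82*i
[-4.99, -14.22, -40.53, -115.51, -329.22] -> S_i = -4.99*2.85^i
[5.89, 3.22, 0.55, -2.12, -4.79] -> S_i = 5.89 + -2.67*i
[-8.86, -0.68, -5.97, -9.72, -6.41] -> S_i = Random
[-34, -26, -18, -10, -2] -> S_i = -34 + 8*i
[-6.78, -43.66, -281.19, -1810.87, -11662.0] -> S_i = -6.78*6.44^i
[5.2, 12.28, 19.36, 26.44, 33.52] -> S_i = 5.20 + 7.08*i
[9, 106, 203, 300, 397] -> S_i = 9 + 97*i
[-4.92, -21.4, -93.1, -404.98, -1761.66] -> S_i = -4.92*4.35^i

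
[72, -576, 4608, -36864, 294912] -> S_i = 72*-8^i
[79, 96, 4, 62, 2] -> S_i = Random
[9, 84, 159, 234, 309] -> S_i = 9 + 75*i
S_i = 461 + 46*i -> [461, 507, 553, 599, 645]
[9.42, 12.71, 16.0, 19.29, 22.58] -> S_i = 9.42 + 3.29*i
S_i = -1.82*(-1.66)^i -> [-1.82, 3.02, -5.02, 8.33, -13.82]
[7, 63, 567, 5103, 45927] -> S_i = 7*9^i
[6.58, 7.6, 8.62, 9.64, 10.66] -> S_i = 6.58 + 1.02*i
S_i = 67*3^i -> [67, 201, 603, 1809, 5427]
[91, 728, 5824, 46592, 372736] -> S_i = 91*8^i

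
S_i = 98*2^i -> [98, 196, 392, 784, 1568]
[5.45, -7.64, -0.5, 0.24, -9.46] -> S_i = Random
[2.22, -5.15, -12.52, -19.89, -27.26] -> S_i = 2.22 + -7.37*i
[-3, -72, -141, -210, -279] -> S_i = -3 + -69*i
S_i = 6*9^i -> [6, 54, 486, 4374, 39366]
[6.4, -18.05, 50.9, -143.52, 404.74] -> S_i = 6.40*(-2.82)^i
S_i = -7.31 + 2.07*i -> [-7.31, -5.24, -3.17, -1.1, 0.97]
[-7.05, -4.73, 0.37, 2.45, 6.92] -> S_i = Random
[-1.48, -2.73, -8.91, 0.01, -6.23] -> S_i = Random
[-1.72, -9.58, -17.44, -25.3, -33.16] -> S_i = -1.72 + -7.86*i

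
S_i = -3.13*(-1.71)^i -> [-3.13, 5.35, -9.15, 15.65, -26.76]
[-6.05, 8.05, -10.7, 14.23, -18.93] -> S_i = -6.05*(-1.33)^i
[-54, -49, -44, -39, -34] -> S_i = -54 + 5*i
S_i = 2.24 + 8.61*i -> [2.24, 10.85, 19.46, 28.07, 36.68]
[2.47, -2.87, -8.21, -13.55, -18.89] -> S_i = 2.47 + -5.34*i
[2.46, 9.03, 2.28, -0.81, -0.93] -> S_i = Random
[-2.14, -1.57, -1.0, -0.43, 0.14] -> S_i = -2.14 + 0.57*i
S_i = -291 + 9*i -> [-291, -282, -273, -264, -255]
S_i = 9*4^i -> [9, 36, 144, 576, 2304]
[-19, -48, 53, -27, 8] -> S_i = Random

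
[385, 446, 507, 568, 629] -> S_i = 385 + 61*i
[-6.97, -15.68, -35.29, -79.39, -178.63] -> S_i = -6.97*2.25^i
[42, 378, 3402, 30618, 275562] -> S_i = 42*9^i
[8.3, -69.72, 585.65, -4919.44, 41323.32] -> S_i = 8.30*(-8.40)^i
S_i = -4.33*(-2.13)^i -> [-4.33, 9.22, -19.64, 41.84, -89.13]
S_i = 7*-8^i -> [7, -56, 448, -3584, 28672]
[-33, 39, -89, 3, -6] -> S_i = Random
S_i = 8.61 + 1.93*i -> [8.61, 10.54, 12.47, 14.4, 16.33]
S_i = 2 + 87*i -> [2, 89, 176, 263, 350]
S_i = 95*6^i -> [95, 570, 3420, 20520, 123120]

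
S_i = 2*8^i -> [2, 16, 128, 1024, 8192]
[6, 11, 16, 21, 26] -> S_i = 6 + 5*i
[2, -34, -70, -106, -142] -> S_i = 2 + -36*i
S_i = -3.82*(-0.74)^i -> [-3.82, 2.83, -2.09, 1.55, -1.15]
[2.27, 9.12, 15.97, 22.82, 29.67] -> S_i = 2.27 + 6.85*i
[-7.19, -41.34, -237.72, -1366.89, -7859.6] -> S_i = -7.19*5.75^i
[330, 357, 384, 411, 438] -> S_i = 330 + 27*i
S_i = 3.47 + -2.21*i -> [3.47, 1.26, -0.95, -3.16, -5.37]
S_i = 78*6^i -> [78, 468, 2808, 16848, 101088]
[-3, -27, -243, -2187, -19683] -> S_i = -3*9^i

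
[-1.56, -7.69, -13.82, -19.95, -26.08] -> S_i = -1.56 + -6.13*i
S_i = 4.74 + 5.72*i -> [4.74, 10.46, 16.18, 21.9, 27.62]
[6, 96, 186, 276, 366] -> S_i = 6 + 90*i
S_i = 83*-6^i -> [83, -498, 2988, -17928, 107568]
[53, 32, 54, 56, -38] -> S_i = Random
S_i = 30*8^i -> [30, 240, 1920, 15360, 122880]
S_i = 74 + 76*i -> [74, 150, 226, 302, 378]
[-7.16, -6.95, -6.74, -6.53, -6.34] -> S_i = -7.16*0.97^i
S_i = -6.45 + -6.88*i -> [-6.45, -13.33, -20.21, -27.09, -33.97]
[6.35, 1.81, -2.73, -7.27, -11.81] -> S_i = 6.35 + -4.54*i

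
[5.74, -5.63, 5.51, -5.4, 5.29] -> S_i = 5.74*(-0.98)^i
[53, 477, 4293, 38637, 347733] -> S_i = 53*9^i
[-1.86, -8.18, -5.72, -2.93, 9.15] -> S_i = Random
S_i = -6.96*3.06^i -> [-6.96, -21.3, -65.17, -199.42, -610.23]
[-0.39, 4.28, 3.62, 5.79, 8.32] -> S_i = Random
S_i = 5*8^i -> [5, 40, 320, 2560, 20480]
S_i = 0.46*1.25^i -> [0.46, 0.58, 0.72, 0.9, 1.12]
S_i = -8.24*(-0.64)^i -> [-8.24, 5.27, -3.38, 2.16, -1.38]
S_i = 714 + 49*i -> [714, 763, 812, 861, 910]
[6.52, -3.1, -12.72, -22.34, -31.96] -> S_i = 6.52 + -9.62*i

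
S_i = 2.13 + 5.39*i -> [2.13, 7.52, 12.91, 18.3, 23.69]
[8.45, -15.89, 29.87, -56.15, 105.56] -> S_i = 8.45*(-1.88)^i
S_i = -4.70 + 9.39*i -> [-4.7, 4.69, 14.08, 23.47, 32.86]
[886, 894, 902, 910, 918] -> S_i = 886 + 8*i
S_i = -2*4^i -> [-2, -8, -32, -128, -512]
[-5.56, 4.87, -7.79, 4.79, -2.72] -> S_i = Random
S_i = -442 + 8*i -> [-442, -434, -426, -418, -410]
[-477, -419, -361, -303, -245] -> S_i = -477 + 58*i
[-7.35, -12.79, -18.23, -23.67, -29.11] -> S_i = -7.35 + -5.44*i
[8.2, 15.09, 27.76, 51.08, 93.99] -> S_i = 8.20*1.84^i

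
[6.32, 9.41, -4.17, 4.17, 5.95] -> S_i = Random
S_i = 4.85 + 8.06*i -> [4.85, 12.91, 20.97, 29.03, 37.09]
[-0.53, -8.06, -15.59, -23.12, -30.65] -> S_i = -0.53 + -7.53*i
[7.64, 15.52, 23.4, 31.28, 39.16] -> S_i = 7.64 + 7.88*i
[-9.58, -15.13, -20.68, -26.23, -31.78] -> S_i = -9.58 + -5.55*i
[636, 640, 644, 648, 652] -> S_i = 636 + 4*i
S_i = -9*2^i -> [-9, -18, -36, -72, -144]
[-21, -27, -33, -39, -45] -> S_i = -21 + -6*i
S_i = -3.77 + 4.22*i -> [-3.77, 0.45, 4.67, 8.89, 13.11]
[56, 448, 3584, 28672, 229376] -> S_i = 56*8^i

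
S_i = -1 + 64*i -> [-1, 63, 127, 191, 255]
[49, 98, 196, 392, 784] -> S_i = 49*2^i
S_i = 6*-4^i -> [6, -24, 96, -384, 1536]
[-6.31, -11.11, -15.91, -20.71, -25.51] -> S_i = -6.31 + -4.80*i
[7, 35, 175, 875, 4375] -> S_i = 7*5^i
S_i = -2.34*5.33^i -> [-2.34, -12.47, -66.48, -354.32, -1888.53]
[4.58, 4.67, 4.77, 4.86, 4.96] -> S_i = 4.58*1.02^i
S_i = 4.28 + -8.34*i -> [4.28, -4.06, -12.4, -20.74, -29.08]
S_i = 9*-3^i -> [9, -27, 81, -243, 729]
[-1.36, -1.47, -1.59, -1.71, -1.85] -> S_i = -1.36*1.08^i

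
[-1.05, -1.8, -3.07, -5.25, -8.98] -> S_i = -1.05*1.71^i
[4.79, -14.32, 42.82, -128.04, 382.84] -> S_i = 4.79*(-2.99)^i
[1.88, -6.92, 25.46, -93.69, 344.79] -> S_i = 1.88*(-3.68)^i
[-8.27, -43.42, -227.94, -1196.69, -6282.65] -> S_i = -8.27*5.25^i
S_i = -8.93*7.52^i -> [-8.93, -67.15, -505.0, -3797.56, -28557.67]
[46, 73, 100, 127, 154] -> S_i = 46 + 27*i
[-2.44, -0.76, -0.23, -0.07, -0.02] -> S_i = -2.44*0.31^i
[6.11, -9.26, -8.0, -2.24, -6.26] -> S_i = Random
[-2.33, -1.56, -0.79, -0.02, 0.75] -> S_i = -2.33 + 0.77*i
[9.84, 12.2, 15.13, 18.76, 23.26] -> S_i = 9.84*1.24^i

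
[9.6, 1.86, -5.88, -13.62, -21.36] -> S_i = 9.60 + -7.74*i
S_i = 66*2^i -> [66, 132, 264, 528, 1056]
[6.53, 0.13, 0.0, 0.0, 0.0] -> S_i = 6.53*0.02^i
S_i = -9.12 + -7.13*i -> [-9.12, -16.25, -23.38, -30.51, -37.64]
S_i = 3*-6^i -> [3, -18, 108, -648, 3888]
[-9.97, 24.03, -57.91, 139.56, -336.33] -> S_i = -9.97*(-2.41)^i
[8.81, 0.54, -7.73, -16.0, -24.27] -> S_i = 8.81 + -8.27*i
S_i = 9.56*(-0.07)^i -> [9.56, -0.67, 0.05, -0.0, 0.0]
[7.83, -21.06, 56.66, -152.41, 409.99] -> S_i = 7.83*(-2.69)^i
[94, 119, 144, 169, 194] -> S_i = 94 + 25*i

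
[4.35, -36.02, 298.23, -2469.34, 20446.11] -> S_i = 4.35*(-8.28)^i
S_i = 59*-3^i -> [59, -177, 531, -1593, 4779]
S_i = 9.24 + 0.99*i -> [9.24, 10.23, 11.22, 12.21, 13.2]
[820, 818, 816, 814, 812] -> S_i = 820 + -2*i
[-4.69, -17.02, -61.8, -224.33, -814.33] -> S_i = -4.69*3.63^i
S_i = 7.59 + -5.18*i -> [7.59, 2.41, -2.77, -7.95, -13.13]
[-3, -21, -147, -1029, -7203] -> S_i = -3*7^i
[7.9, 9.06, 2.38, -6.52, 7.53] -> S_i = Random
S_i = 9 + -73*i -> [9, -64, -137, -210, -283]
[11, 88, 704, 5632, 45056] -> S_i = 11*8^i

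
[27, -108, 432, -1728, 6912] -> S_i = 27*-4^i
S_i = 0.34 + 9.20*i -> [0.34, 9.54, 18.74, 27.94, 37.14]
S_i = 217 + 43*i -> [217, 260, 303, 346, 389]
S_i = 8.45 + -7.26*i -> [8.45, 1.19, -6.07, -13.33, -20.59]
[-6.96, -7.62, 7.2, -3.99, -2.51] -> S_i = Random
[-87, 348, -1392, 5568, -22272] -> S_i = -87*-4^i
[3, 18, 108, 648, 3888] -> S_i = 3*6^i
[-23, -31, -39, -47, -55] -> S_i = -23 + -8*i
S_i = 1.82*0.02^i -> [1.82, 0.04, 0.0, 0.0, 0.0]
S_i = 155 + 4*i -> [155, 159, 163, 167, 171]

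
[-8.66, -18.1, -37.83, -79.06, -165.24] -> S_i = -8.66*2.09^i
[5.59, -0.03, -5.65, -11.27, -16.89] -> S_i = 5.59 + -5.62*i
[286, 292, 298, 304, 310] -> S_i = 286 + 6*i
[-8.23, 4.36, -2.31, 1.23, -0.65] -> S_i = -8.23*(-0.53)^i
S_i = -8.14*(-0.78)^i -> [-8.14, 6.35, -4.95, 3.86, -3.01]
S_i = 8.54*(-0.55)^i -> [8.54, -4.7, 2.58, -1.42, 0.78]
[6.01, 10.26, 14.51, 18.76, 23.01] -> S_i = 6.01 + 4.25*i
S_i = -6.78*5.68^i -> [-6.78, -38.51, -218.74, -1242.44, -7057.05]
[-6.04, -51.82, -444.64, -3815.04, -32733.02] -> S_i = -6.04*8.58^i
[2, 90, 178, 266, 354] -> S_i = 2 + 88*i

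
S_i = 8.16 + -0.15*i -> [8.16, 8.01, 7.86, 7.71, 7.56]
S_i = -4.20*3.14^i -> [-4.2, -13.19, -41.41, -130.03, -408.29]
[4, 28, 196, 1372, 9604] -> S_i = 4*7^i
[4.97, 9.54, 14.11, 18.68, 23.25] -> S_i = 4.97 + 4.57*i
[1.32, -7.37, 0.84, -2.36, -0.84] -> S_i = Random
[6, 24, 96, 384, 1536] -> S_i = 6*4^i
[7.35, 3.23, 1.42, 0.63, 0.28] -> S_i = 7.35*0.44^i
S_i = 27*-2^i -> [27, -54, 108, -216, 432]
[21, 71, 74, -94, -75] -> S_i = Random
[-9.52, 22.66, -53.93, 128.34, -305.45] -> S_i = -9.52*(-2.38)^i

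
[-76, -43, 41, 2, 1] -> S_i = Random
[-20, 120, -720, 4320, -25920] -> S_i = -20*-6^i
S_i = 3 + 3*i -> [3, 6, 9, 12, 15]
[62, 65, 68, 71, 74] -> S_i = 62 + 3*i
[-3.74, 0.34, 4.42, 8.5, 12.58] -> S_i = -3.74 + 4.08*i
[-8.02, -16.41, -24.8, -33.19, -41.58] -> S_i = -8.02 + -8.39*i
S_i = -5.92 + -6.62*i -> [-5.92, -12.54, -19.16, -25.78, -32.4]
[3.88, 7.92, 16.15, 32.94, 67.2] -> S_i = 3.88*2.04^i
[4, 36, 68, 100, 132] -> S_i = 4 + 32*i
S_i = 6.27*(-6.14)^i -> [6.27, -38.5, 236.38, -1451.35, 8911.3]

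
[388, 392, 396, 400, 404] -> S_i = 388 + 4*i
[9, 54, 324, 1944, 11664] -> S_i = 9*6^i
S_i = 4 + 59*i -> [4, 63, 122, 181, 240]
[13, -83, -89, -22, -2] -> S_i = Random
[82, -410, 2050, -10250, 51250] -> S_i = 82*-5^i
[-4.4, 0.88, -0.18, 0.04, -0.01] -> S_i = -4.40*(-0.20)^i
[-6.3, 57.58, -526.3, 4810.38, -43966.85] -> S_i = -6.30*(-9.14)^i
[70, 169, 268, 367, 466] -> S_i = 70 + 99*i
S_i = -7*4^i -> [-7, -28, -112, -448, -1792]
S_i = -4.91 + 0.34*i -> [-4.91, -4.57, -4.23, -3.89, -3.55]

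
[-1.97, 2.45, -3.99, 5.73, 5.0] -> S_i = Random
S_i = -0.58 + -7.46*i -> [-0.58, -8.04, -15.5, -22.96, -30.42]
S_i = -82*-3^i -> [-82, 246, -738, 2214, -6642]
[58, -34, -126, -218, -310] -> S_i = 58 + -92*i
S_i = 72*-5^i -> [72, -360, 1800, -9000, 45000]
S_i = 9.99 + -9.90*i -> [9.99, 0.09, -9.81, -19.71, -29.61]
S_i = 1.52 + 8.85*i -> [1.52, 10.37, 19.22, 28.07, 36.92]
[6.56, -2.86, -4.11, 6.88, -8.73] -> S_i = Random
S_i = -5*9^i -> [-5, -45, -405, -3645, -32805]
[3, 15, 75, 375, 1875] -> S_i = 3*5^i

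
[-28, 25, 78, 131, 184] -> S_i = -28 + 53*i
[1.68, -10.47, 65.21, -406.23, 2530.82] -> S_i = 1.68*(-6.23)^i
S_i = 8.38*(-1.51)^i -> [8.38, -12.65, 19.11, -28.85, 43.57]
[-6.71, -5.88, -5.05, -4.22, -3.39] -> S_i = -6.71 + 0.83*i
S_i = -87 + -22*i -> [-87, -109, -131, -153, -175]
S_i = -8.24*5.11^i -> [-8.24, -42.11, -215.16, -1099.49, -5618.38]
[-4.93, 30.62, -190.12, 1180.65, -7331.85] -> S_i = -4.93*(-6.21)^i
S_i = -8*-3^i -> [-8, 24, -72, 216, -648]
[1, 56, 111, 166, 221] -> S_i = 1 + 55*i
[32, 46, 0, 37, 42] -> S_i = Random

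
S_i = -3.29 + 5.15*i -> [-3.29, 1.86, 7.01, 12.16, 17.31]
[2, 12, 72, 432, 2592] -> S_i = 2*6^i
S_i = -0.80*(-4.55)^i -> [-0.8, 3.64, -16.56, 75.36, -342.87]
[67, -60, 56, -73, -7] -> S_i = Random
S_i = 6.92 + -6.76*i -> [6.92, 0.16, -6.6, -13.36, -20.12]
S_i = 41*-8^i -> [41, -328, 2624, -20992, 167936]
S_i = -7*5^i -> [-7, -35, -175, -875, -4375]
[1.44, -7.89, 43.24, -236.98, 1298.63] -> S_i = 1.44*(-5.48)^i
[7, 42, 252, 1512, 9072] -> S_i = 7*6^i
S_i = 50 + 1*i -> [50, 51, 52, 53, 54]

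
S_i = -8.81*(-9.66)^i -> [-8.81, 85.1, -822.11, 7941.59, -76715.73]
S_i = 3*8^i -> [3, 24, 192, 1536, 12288]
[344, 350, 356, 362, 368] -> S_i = 344 + 6*i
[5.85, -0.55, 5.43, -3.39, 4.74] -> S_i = Random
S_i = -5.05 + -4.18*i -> [-5.05, -9.23, -13.41, -17.59, -21.77]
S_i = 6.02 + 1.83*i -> [6.02, 7.85, 9.68, 11.51, 13.34]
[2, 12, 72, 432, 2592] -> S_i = 2*6^i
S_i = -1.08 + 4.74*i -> [-1.08, 3.66, 8.4, 13.14, 17.88]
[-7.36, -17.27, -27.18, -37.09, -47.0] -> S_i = -7.36 + -9.91*i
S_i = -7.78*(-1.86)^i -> [-7.78, 14.47, -26.92, 50.06, -93.12]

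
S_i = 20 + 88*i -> [20, 108, 196, 284, 372]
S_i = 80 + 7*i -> [80, 87, 94, 101, 108]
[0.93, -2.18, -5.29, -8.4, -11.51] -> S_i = 0.93 + -3.11*i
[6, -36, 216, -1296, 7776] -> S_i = 6*-6^i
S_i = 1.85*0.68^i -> [1.85, 1.26, 0.86, 0.58, 0.4]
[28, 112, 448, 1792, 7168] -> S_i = 28*4^i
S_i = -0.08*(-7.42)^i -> [-0.08, 0.59, -4.4, 32.68, -242.5]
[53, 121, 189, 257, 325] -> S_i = 53 + 68*i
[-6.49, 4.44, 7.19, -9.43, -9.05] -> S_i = Random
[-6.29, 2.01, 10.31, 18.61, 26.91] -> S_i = -6.29 + 8.30*i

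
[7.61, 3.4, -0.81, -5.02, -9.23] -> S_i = 7.61 + -4.21*i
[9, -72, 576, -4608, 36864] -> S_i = 9*-8^i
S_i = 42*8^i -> [42, 336, 2688, 21504, 172032]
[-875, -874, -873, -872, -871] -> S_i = -875 + 1*i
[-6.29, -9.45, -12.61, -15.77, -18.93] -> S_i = -6.29 + -3.16*i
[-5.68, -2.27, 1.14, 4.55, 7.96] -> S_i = -5.68 + 3.41*i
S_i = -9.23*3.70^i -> [-9.23, -34.15, -126.36, -467.53, -1729.85]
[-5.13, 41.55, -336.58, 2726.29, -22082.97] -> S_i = -5.13*(-8.10)^i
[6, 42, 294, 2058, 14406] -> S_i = 6*7^i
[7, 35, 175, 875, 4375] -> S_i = 7*5^i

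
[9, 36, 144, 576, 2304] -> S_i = 9*4^i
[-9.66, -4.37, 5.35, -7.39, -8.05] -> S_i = Random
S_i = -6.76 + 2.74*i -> [-6.76, -4.02, -1.28, 1.46, 4.2]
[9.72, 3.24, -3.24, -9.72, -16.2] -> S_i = 9.72 + -6.48*i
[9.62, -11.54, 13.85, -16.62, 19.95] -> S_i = 9.62*(-1.20)^i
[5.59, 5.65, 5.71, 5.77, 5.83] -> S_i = 5.59 + 0.06*i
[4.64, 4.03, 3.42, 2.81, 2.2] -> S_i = 4.64 + -0.61*i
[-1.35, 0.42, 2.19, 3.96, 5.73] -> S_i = -1.35 + 1.77*i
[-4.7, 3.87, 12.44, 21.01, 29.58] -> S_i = -4.70 + 8.57*i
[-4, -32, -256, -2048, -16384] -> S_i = -4*8^i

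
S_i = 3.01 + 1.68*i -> [3.01, 4.69, 6.37, 8.05, 9.73]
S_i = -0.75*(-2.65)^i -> [-0.75, 1.99, -5.27, 13.96, -36.99]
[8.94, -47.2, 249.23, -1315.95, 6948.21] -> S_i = 8.94*(-5.28)^i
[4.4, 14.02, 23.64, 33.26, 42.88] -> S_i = 4.40 + 9.62*i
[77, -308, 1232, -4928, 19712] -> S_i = 77*-4^i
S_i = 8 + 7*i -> [8, 15, 22, 29, 36]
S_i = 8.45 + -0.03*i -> [8.45, 8.42, 8.39, 8.36, 8.33]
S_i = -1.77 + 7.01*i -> [-1.77, 5.24, 12.25, 19.26, 26.27]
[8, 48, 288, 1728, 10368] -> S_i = 8*6^i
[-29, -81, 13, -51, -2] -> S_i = Random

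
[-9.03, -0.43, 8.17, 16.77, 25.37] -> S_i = -9.03 + 8.60*i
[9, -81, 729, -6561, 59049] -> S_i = 9*-9^i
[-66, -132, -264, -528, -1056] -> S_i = -66*2^i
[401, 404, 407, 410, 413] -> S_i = 401 + 3*i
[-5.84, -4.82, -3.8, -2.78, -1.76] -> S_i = -5.84 + 1.02*i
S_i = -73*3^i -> [-73, -219, -657, -1971, -5913]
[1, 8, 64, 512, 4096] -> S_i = 1*8^i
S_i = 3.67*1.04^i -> [3.67, 3.82, 3.97, 4.13, 4.29]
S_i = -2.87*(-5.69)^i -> [-2.87, 16.33, -92.92, 528.71, -3008.37]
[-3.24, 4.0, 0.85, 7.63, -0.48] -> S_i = Random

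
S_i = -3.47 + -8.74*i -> [-3.47, -12.21, -20.95, -29.69, -38.43]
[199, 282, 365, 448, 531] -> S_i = 199 + 83*i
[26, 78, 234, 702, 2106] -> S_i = 26*3^i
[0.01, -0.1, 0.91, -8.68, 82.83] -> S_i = 0.01*(-9.54)^i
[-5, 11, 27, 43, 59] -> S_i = -5 + 16*i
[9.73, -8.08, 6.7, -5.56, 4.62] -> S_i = 9.73*(-0.83)^i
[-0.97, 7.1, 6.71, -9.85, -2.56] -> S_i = Random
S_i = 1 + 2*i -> [1, 3, 5, 7, 9]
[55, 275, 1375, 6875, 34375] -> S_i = 55*5^i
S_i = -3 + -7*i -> [-3, -10, -17, -24, -31]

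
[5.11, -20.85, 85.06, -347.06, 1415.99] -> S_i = 5.11*(-4.08)^i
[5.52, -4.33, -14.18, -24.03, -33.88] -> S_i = 5.52 + -9.85*i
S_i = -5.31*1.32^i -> [-5.31, -7.01, -9.25, -12.21, -16.12]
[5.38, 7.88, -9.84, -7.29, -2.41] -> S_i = Random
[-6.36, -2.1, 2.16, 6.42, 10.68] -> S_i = -6.36 + 4.26*i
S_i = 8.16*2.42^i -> [8.16, 19.75, 47.79, 115.65, 279.87]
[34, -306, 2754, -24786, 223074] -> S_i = 34*-9^i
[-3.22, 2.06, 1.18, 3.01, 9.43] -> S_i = Random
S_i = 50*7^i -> [50, 350, 2450, 17150, 120050]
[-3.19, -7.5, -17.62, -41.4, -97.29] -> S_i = -3.19*2.35^i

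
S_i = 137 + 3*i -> [137, 140, 143, 146, 149]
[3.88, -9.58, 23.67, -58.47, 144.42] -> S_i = 3.88*(-2.47)^i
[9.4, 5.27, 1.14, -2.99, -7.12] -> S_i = 9.40 + -4.13*i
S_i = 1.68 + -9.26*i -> [1.68, -7.58, -16.84, -26.1, -35.36]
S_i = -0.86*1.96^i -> [-0.86, -1.69, -3.3, -6.48, -12.69]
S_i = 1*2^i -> [1, 2, 4, 8, 16]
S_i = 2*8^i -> [2, 16, 128, 1024, 8192]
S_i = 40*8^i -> [40, 320, 2560, 20480, 163840]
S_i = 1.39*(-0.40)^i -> [1.39, -0.56, 0.22, -0.09, 0.04]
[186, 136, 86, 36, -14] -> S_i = 186 + -50*i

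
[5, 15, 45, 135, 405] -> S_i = 5*3^i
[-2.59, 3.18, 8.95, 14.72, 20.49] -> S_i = -2.59 + 5.77*i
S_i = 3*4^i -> [3, 12, 48, 192, 768]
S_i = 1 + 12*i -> [1, 13, 25, 37, 49]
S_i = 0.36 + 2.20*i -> [0.36, 2.56, 4.76, 6.96, 9.16]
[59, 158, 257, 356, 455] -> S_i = 59 + 99*i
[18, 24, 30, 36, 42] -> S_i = 18 + 6*i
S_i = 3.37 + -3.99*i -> [3.37, -0.62, -4.61, -8.6, -12.59]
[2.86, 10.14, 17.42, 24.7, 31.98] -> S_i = 2.86 + 7.28*i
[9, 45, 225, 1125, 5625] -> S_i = 9*5^i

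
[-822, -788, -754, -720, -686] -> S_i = -822 + 34*i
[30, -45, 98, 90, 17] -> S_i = Random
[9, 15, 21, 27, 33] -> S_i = 9 + 6*i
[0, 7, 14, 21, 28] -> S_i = 0 + 7*i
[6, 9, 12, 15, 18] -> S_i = 6 + 3*i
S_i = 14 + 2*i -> [14, 16, 18, 20, 22]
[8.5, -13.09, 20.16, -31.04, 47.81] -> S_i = 8.50*(-1.54)^i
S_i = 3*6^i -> [3, 18, 108, 648, 3888]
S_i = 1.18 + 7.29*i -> [1.18, 8.47, 15.76, 23.05, 30.34]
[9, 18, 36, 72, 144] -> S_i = 9*2^i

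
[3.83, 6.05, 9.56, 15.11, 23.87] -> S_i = 3.83*1.58^i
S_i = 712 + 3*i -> [712, 715, 718, 721, 724]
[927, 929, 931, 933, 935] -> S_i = 927 + 2*i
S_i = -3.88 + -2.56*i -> [-3.88, -6.44, -9.0, -11.56, -14.12]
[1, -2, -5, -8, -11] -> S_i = 1 + -3*i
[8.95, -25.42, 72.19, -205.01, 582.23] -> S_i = 8.95*(-2.84)^i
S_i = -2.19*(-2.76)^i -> [-2.19, 6.04, -16.68, 46.04, -127.08]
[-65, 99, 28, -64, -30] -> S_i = Random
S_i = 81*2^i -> [81, 162, 324, 648, 1296]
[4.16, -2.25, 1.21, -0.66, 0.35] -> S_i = 4.16*(-0.54)^i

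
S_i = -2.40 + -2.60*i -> [-2.4, -5.0, -7.6, -10.2, -12.8]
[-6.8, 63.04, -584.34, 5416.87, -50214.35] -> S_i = -6.80*(-9.27)^i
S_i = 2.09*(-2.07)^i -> [2.09, -4.33, 8.96, -18.54, 38.37]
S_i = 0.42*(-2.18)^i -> [0.42, -0.92, 2.0, -4.35, 9.49]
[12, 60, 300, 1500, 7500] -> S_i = 12*5^i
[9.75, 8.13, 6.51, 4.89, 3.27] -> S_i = 9.75 + -1.62*i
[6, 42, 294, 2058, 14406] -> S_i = 6*7^i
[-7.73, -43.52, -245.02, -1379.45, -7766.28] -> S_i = -7.73*5.63^i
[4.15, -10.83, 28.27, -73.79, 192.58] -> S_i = 4.15*(-2.61)^i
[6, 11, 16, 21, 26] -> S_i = 6 + 5*i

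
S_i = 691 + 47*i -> [691, 738, 785, 832, 879]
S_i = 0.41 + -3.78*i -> [0.41, -3.37, -7.15, -10.93, -14.71]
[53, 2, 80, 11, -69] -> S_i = Random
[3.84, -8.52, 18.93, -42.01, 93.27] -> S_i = 3.84*(-2.22)^i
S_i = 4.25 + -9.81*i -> [4.25, -5.56, -15.37, -25.18, -34.99]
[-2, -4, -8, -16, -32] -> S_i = -2*2^i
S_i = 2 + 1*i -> [2, 3, 4, 5, 6]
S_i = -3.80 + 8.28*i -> [-3.8, 4.48, 12.76, 21.04, 29.32]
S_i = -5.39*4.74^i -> [-5.39, -25.55, -121.1, -574.02, -2720.83]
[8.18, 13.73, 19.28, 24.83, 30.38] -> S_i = 8.18 + 5.55*i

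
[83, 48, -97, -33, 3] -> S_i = Random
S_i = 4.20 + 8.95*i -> [4.2, 13.15, 22.1, 31.05, 40.0]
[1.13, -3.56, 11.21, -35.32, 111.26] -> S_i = 1.13*(-3.15)^i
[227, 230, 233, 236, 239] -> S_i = 227 + 3*i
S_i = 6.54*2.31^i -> [6.54, 15.11, 34.9, 80.61, 186.22]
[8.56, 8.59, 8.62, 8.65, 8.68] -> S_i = 8.56 + 0.03*i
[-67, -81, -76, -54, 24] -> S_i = Random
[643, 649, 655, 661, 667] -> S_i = 643 + 6*i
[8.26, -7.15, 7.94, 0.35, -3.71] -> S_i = Random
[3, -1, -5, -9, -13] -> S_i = 3 + -4*i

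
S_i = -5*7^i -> [-5, -35, -245, -1715, -12005]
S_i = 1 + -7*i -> [1, -6, -13, -20, -27]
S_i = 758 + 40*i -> [758, 798, 838, 878, 918]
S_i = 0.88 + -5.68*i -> [0.88, -4.8, -10.48, -16.16, -21.84]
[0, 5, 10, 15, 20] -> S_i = 0 + 5*i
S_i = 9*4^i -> [9, 36, 144, 576, 2304]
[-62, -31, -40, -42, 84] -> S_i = Random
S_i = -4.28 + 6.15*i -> [-4.28, 1.87, 8.02, 14.17, 20.32]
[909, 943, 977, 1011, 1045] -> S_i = 909 + 34*i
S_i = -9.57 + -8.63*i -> [-9.57, -18.2, -26.83, -35.46, -44.09]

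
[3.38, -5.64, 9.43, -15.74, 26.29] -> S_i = 3.38*(-1.67)^i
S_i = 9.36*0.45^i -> [9.36, 4.21, 1.9, 0.85, 0.38]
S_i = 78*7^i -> [78, 546, 3822, 26754, 187278]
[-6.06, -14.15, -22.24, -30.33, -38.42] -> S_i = -6.06 + -8.09*i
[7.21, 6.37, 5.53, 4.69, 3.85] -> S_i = 7.21 + -0.84*i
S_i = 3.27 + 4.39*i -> [3.27, 7.66, 12.05, 16.44, 20.83]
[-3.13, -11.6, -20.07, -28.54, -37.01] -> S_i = -3.13 + -8.47*i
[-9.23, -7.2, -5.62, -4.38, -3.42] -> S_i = -9.23*0.78^i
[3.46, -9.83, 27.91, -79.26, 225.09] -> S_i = 3.46*(-2.84)^i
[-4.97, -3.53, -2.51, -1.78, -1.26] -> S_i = -4.97*0.71^i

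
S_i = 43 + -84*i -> [43, -41, -125, -209, -293]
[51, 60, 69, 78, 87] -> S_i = 51 + 9*i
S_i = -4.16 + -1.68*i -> [-4.16, -5.84, -7.52, -9.2, -10.88]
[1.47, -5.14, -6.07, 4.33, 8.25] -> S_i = Random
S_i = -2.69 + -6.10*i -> [-2.69, -8.79, -14.89, -20.99, -27.09]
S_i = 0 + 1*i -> [0, 1, 2, 3, 4]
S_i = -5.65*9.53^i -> [-5.65, -53.84, -513.14, -4890.21, -46603.66]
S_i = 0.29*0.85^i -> [0.29, 0.25, 0.21, 0.18, 0.15]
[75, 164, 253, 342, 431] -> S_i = 75 + 89*i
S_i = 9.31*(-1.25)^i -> [9.31, -11.64, 14.55, -18.18, 22.73]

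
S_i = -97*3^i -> [-97, -291, -873, -2619, -7857]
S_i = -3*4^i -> [-3, -12, -48, -192, -768]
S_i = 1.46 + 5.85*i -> [1.46, 7.31, 13.16, 19.01, 24.86]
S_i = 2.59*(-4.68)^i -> [2.59, -12.12, 56.73, -265.48, 1242.46]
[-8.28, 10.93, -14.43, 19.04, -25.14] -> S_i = -8.28*(-1.32)^i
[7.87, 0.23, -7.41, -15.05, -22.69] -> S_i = 7.87 + -7.64*i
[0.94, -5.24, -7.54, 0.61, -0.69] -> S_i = Random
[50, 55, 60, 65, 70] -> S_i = 50 + 5*i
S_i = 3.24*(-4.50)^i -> [3.24, -14.58, 65.61, -295.24, 1328.6]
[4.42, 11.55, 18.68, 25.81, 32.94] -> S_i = 4.42 + 7.13*i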